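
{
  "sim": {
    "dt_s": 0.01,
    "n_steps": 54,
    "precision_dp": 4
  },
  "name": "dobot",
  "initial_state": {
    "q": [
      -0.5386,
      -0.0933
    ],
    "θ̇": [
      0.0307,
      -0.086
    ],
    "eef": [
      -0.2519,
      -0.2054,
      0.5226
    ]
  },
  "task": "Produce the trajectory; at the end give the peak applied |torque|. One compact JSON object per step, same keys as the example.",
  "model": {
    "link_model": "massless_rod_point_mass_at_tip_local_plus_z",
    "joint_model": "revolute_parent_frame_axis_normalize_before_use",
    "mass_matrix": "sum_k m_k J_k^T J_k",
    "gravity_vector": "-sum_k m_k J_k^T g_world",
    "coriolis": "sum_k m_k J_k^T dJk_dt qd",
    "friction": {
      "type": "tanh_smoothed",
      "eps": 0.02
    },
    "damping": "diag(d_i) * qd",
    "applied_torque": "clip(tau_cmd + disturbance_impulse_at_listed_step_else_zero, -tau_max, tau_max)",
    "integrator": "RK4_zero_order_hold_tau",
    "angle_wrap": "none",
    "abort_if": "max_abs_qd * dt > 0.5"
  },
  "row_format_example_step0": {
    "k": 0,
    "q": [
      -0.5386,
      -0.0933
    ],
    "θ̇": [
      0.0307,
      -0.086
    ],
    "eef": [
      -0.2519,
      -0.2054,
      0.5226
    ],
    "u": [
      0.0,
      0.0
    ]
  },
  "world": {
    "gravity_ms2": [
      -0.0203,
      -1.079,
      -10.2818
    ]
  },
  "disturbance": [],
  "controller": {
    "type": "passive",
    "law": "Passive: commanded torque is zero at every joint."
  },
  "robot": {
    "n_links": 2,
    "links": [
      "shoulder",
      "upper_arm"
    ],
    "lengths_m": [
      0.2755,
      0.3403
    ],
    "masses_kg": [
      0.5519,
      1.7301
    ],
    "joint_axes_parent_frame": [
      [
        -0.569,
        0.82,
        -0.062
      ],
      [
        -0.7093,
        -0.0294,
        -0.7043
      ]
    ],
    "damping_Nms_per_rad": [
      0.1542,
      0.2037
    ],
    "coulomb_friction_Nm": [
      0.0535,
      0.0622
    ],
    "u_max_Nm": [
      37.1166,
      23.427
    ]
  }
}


{"k":1,"q":[-0.5388,-0.0944],"\u03b8\u0307":[-0.0665,-0.1258],"eef":[-0.2519,-0.2057,0.5225],"u":[0.0,0.0]}
{"k":2,"q":[-0.5399,-0.0958],"\u03b8\u0307":[-0.1633,-0.1658],"eef":[-0.2523,-0.2064,0.522],"u":[0.0,0.0]}
{"k":3,"q":[-0.542,-0.0977],"\u03b8\u0307":[-0.2603,-0.2052],"eef":[-0.2531,-0.2075,0.5212],"u":[0.0,0.0]}
{"k":4,"q":[-0.5451,-0.0999],"\u03b8\u0307":[-0.3578,-0.2441],"eef":[-0.2543,-0.2089,0.52],"u":[0.0,0.0]}
{"k":5,"q":[-0.5492,-0.1026],"\u03b8\u0307":[-0.4558,-0.2824],"eef":[-0.2558,-0.2108,0.5185],"u":[0.0,0.0]}
{"k":6,"q":[-0.5543,-0.1056],"\u03b8\u0307":[-0.5545,-0.32],"eef":[-0.2577,-0.213,0.5166],"u":[0.0,0.0]}
{"k":7,"q":[-0.5603,-0.1089],"\u03b8\u0307":[-0.6542,-0.357],"eef":[-0.26,-0.2157,0.5143],"u":[0.0,0.0]}
{"k":8,"q":[-0.5673,-0.1127],"\u03b8\u0307":[-0.755,-0.3933],"eef":[-0.2626,-0.2187,0.5117],"u":[0.0,0.0]}
{"k":9,"q":[-0.5754,-0.1168],"\u03b8\u0307":[-0.857,-0.4288],"eef":[-0.2656,-0.222,0.5086],"u":[0.0,0.0]}
{"k":10,"q":[-0.5845,-0.1213],"\u03b8\u0307":[-0.9606,-0.4633],"eef":[-0.269,-0.2258,0.5051],"u":[0.0,0.0]}
{"k":11,"q":[-0.5946,-0.1261],"\u03b8\u0307":[-1.0658,-0.4968],"eef":[-0.2727,-0.2299,0.5012],"u":[0.0,0.0]}
{"k":12,"q":[-0.6058,-0.1312],"\u03b8\u0307":[-1.1728,-0.5292],"eef":[-0.2768,-0.2344,0.4968],"u":[0.0,0.0]}
{"k":13,"q":[-0.6181,-0.1367],"\u03b8\u0307":[-1.2818,-0.5602],"eef":[-0.2812,-0.2393,0.4919],"u":[0.0,0.0]}
{"k":14,"q":[-0.6315,-0.1424],"\u03b8\u0307":[-1.3929,-0.5897],"eef":[-0.286,-0.2445,0.4865],"u":[0.0,0.0]}
{"k":15,"q":[-0.6459,-0.1484],"\u03b8\u0307":[-1.5065,-0.6175],"eef":[-0.2911,-0.25,0.4805],"u":[0.0,0.0]}
{"k":16,"q":[-0.6616,-0.1547],"\u03b8\u0307":[-1.6226,-0.6433],"eef":[-0.2965,-0.2559,0.474],"u":[0.0,0.0]}
{"k":17,"q":[-0.6784,-0.1613],"\u03b8\u0307":[-1.7414,-0.6668],"eef":[-0.3022,-0.2621,0.4669],"u":[0.0,0.0]}
{"k":18,"q":[-0.6964,-0.1681],"\u03b8\u0307":[-1.8631,-0.6878],"eef":[-0.3082,-0.2686,0.459],"u":[0.0,0.0]}
{"k":19,"q":[-0.7157,-0.175],"\u03b8\u0307":[-1.9879,-0.7059],"eef":[-0.3145,-0.2755,0.4506],"u":[0.0,0.0]}
{"k":20,"q":[-0.7362,-0.1822],"\u03b8\u0307":[-2.1159,-0.7207],"eef":[-0.321,-0.2825,0.4413],"u":[0.0,0.0]}
{"k":21,"q":[-0.758,-0.1894],"\u03b8\u0307":[-2.2472,-0.7317],"eef":[-0.3278,-0.2899,0.4313],"u":[0.0,0.0]}
{"k":22,"q":[-0.7812,-0.1968],"\u03b8\u0307":[-2.3821,-0.7386],"eef":[-0.3347,-0.2975,0.4205],"u":[0.0,0.0]}
{"k":23,"q":[-0.8057,-0.2042],"\u03b8\u0307":[-2.5206,-0.7408],"eef":[-0.3419,-0.3053,0.4089],"u":[0.0,0.0]}
{"k":24,"q":[-0.8316,-0.2116],"\u03b8\u0307":[-2.6628,-0.7378],"eef":[-0.3492,-0.3132,0.3963],"u":[0.0,0.0]}
{"k":25,"q":[-0.8589,-0.2189],"\u03b8\u0307":[-2.8089,-0.729],"eef":[-0.3566,-0.3214,0.3828],"u":[0.0,0.0]}
{"k":26,"q":[-0.8878,-0.2262],"\u03b8\u0307":[-2.9588,-0.7138],"eef":[-0.3641,-0.3296,0.3682],"u":[0.0,0.0]}
{"k":27,"q":[-0.9181,-0.2332],"\u03b8\u0307":[-3.1127,-0.6914],"eef":[-0.3717,-0.3378,0.3527],"u":[0.0,0.0]}
{"k":28,"q":[-0.95,-0.24],"\u03b8\u0307":[-3.2705,-0.6614],"eef":[-0.3792,-0.3461,0.336],"u":[0.0,0.0]}
{"k":29,"q":[-0.9835,-0.2464],"\u03b8\u0307":[-3.4322,-0.6229],"eef":[-0.3867,-0.3544,0.3182],"u":[0.0,0.0]}
{"k":30,"q":[-1.0187,-0.2524],"\u03b8\u0307":[-3.5978,-0.5753],"eef":[-0.3941,-0.3625,0.2992],"u":[0.0,0.0]}
{"k":31,"q":[-1.0555,-0.2579],"\u03b8\u0307":[-3.767,-0.5178],"eef":[-0.4012,-0.3704,0.279],"u":[0.0,0.0]}
{"k":32,"q":[-1.094,-0.2627],"\u03b8\u0307":[-3.9398,-0.4499],"eef":[-0.4082,-0.3782,0.2576],"u":[0.0,0.0]}
{"k":33,"q":[-1.1343,-0.2668],"\u03b8\u0307":[-4.1159,-0.3709],"eef":[-0.4148,-0.3856,0.2349],"u":[0.0,0.0]}
{"k":34,"q":[-1.1764,-0.2701],"\u03b8\u0307":[-4.2951,-0.2802],"eef":[-0.421,-0.3925,0.2109],"u":[0.0,0.0]}
{"k":35,"q":[-1.2202,-0.2724],"\u03b8\u0307":[-4.4771,-0.1774],"eef":[-0.4267,-0.399,0.1856],"u":[0.0,0.0]}
{"k":36,"q":[-1.2659,-0.2736],"\u03b8\u0307":[-4.6615,-0.0622],"eef":[-0.4318,-0.4049,0.1589],"u":[0.0,0.0]}
{"k":37,"q":[-1.3135,-0.2736],"\u03b8\u0307":[-4.847,0.059],"eef":[-0.4363,-0.4101,0.131],"u":[0.0,0.0]}
{"k":38,"q":[-1.3629,-0.2724],"\u03b8\u0307":[-5.0332,0.1858],"eef":[-0.4399,-0.4145,0.1017],"u":[0.0,0.0]}
{"k":39,"q":[-1.4141,-0.2699],"\u03b8\u0307":[-5.2206,0.3252],"eef":[-0.4426,-0.4181,0.0712],"u":[0.0,0.0]}
{"k":40,"q":[-1.4673,-0.2659],"\u03b8\u0307":[-5.4087,0.477],"eef":[-0.4443,-0.4206,0.0395],"u":[0.0,0.0]}
{"k":41,"q":[-1.5223,-0.2603],"\u03b8\u0307":[-5.597,0.6404],"eef":[-0.4449,-0.422,0.0067],"u":[0.0,0.0]}
{"k":42,"q":[-1.5792,-0.253],"\u03b8\u0307":[-5.7848,0.8142],"eef":[-0.4442,-0.4221,-0.0272],"u":[0.0,0.0]}
{"k":43,"q":[-1.638,-0.244],"\u03b8\u0307":[-5.9717,0.9972],"eef":[-0.4421,-0.4209,-0.062],"u":[0.0,0.0]}
{"k":44,"q":[-1.6986,-0.233],"\u03b8\u0307":[-6.1568,1.1875],"eef":[-0.4385,-0.4182,-0.0975],"u":[0.0,0.0]}
{"k":45,"q":[-1.7611,-0.2202],"\u03b8\u0307":[-6.3397,1.3829],"eef":[-0.4333,-0.4139,-0.1338],"u":[0.0,0.0]}
{"k":46,"q":[-1.8254,-0.2054],"\u03b8\u0307":[-6.5195,1.5808],"eef":[-0.4263,-0.408,-0.1705],"u":[0.0,0.0]}
{"k":47,"q":[-1.8915,-0.1886],"\u03b8\u0307":[-6.6957,1.7783],"eef":[-0.4175,-0.4002,-0.2074],"u":[0.0,0.0]}
{"k":48,"q":[-1.9593,-0.1698],"\u03b8\u0307":[-6.8674,1.972],"eef":[-0.4068,-0.3907,-0.2443],"u":[0.0,0.0]}
{"k":49,"q":[-2.0288,-0.1492],"\u03b8\u0307":[-7.0337,2.158],"eef":[-0.3941,-0.3793,-0.281],"u":[0.0,0.0]}
{"k":50,"q":[-2.1,-0.1267],"\u03b8\u0307":[-7.1937,2.3323],"eef":[-0.3793,-0.3659,-0.3172],"u":[0.0,0.0]}
{"k":51,"q":[-2.1727,-0.1026],"\u03b8\u0307":[-7.3462,2.4904],"eef":[-0.3625,-0.3507,-0.3527],"u":[0.0,0.0]}
{"k":52,"q":[-2.2469,-0.077],"\u03b8\u0307":[-7.4899,2.6277],"eef":[-0.3434,-0.3335,-0.387],"u":[0.0,0.0]}
{"k":53,"q":[-2.3224,-0.0501],"\u03b8\u0307":[-7.6233,2.7393],"eef":[-0.3223,-0.3145,-0.4199],"u":[0.0,0.0]}
{"k":54,"q":[-2.3993,-0.0223],"\u03b8\u0307":[-7.7447,2.8203],"eef":[-0.2991,-0.2937,-0.4511]}
{"summary": "max |u| (N\u00b7m): 0.0000"}


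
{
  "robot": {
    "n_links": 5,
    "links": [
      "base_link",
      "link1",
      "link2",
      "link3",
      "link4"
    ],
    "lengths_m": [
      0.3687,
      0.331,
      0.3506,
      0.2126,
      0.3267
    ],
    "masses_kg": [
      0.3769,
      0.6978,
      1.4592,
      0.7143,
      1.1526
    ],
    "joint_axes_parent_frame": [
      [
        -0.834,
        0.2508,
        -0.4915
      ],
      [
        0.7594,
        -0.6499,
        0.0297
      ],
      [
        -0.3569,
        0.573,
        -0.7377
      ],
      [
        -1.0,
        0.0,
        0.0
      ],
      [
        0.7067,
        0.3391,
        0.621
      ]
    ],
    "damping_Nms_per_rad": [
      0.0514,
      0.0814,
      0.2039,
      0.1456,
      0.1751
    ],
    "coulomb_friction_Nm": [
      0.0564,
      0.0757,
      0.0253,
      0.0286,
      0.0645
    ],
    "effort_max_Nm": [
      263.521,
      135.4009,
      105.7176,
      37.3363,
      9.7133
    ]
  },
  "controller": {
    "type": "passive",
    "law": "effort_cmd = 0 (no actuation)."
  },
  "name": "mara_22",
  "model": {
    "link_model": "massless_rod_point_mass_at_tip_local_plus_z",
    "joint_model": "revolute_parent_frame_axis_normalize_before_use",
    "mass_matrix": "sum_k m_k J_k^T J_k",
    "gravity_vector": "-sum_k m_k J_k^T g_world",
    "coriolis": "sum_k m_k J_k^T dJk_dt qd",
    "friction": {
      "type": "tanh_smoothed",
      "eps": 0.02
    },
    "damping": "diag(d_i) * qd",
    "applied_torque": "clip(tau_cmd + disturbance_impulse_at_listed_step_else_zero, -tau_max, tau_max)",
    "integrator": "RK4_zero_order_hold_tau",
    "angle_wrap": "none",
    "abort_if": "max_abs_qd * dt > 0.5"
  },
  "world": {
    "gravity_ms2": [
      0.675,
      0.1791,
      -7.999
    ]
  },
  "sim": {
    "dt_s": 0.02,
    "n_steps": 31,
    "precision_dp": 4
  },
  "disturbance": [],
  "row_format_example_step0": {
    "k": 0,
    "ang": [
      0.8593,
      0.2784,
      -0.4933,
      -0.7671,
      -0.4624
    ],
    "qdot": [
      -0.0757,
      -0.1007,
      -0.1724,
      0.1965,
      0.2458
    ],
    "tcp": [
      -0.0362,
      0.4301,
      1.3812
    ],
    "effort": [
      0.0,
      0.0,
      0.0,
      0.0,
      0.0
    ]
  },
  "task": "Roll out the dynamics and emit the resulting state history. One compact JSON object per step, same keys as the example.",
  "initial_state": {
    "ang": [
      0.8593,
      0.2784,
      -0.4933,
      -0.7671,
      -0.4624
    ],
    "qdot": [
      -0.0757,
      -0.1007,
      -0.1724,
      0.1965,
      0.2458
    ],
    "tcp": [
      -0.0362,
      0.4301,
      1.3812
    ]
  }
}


{"k":1,"ang":[0.8602,0.2765,-0.5025,-0.7681,-0.4651],"qdot":[0.1659,-0.0804,-0.7361,-0.2396,-0.384],"tcp":[-0.036,0.4292,1.3806],"effort":[0.0,0.0,0.0,0.0,0.0]}
{"k":2,"ang":[0.866,0.2755,-0.522,-0.7759,-0.4755],"qdot":[0.4183,-0.009,-1.1951,-0.5388,-0.6367],"tcp":[-0.0359,0.4281,1.3773],"effort":[0.0,0.0,0.0,0.0,0.0]}
{"k":3,"ang":[0.877,0.2764,-0.5499,-0.7893,-0.4898],"qdot":[0.6777,0.0991,-1.5871,-0.7927,-0.7698],"tcp":[-0.0359,0.4267,1.3715],"effort":[0.0,0.0,0.0,0.0,0.0]}
{"k":4,"ang":[0.8932,0.2798,-0.5848,-0.8075,-0.5058],"qdot":[0.9454,0.2545,-1.8872,-1.0238,-0.814],"tcp":[-0.0358,0.4251,1.3632],"effort":[0.0,0.0,0.0,0.0,0.0]}
{"k":5,"ang":[0.9148,0.2868,-0.6249,-0.8301,-0.5219],"qdot":[1.2201,0.4532,-2.1089,-1.2363,-0.79],"tcp":[-0.0356,0.4233,1.3524],"effort":[0.0,0.0,0.0,0.0,0.0]}
{"k":6,"ang":[0.942,0.2982,-0.6687,-0.8569,-0.537],"qdot":[1.4994,0.6903,-2.2626,-1.4332,-0.7128],"tcp":[-0.035,0.4213,1.339],"effort":[0.0,0.0,0.0,0.0,0.0]}
{"k":7,"ang":[0.9748,0.3147,-0.7149,-0.8874,-0.5501],"qdot":[1.7802,0.9616,-2.3508,-1.6186,-0.5937],"tcp":[-0.034,0.4192,1.3229],"effort":[0.0,0.0,0.0,0.0,0.0]}
{"k":8,"ang":[1.0132,0.3369,-0.7623,-0.9216,-0.5605],"qdot":[2.059,1.2629,-2.3712,-1.7974,-0.4421],"tcp":[-0.0324,0.417,1.304],"effort":[0.0,0.0,0.0,0.0,0.0]}
{"k":9,"ang":[1.0571,0.3654,-0.8093,-0.9593,-0.5677],"qdot":[2.3323,1.5892,-2.3191,-1.9747,-0.2666],"tcp":[-0.03,0.4149,1.2824],"effort":[0.0,0.0,0.0,0.0,0.0]}
{"k":10,"ang":[1.1064,0.4006,-0.8545,-1.0006,-0.5711],"qdot":[2.5962,1.9345,-2.1887,-2.1543,-0.0744],"tcp":[-0.0267,0.413,1.2577],"effort":[0.0,0.0,0.0,0.0,0.0]}
{"k":11,"ang":[1.1609,0.4428,-0.8963,-1.0458,-0.5713],"qdot":[2.8435,2.2874,-1.9697,-2.3928,0.0014],"tcp":[-0.0224,0.4115,1.2301],"effort":[0.0,0.0,0.0,0.0,0.0]}
{"k":12,"ang":[1.2201,0.4921,-0.9329,-1.0959,-0.5703],"qdot":[3.0764,2.6399,-1.6743,-2.6325,0.077],"tcp":[-0.0169,0.4106,1.1994],"effort":[0.0,0.0,0.0,0.0,0.0]}
{"k":13,"ang":[1.2838,0.5483,-0.9628,-1.151,-0.5681],"qdot":[3.2954,2.982,-1.3056,-2.8629,0.1595],"tcp":[-0.0103,0.4105,1.1655],"effort":[0.0,0.0,0.0,0.0,0.0]}
{"k":14,"ang":[1.3519,0.6112,-0.9847,-1.2102,-0.5634],"qdot":[3.505,3.3059,-0.8724,-3.0463,0.3127],"tcp":[-0.0026,0.4112,1.1285],"effort":[0.0,0.0,0.0,0.0,0.0]}
{"k":15,"ang":[1.424,0.6804,-0.9973,-1.2725,-0.5552],"qdot":[3.7101,3.6025,-0.3872,-3.177,0.5174],"tcp":[0.0061,0.4128,1.0882],"effort":[0.0,0.0,0.0,0.0,0.0]}
{"k":16,"ang":[1.5003,0.7551,-0.9999,-1.3368,-0.5425],"qdot":[3.9189,3.8653,0.1293,-3.2453,0.7563],"tcp":[0.0158,0.4154,1.0447],"effort":[0.0,0.0,0.0,0.0,0.0]}
{"k":17,"ang":[1.5809,0.8347,-0.9921,-1.4018,-0.5249],"qdot":[4.1418,4.0917,0.652,-3.2433,1.0095],"tcp":[0.0261,0.4188,0.998],"effort":[0.0,0.0,0.0,0.0,0.0]}
{"k":18,"ang":[1.6661,0.9185,-0.9738,-1.4661,-0.5021],"qdot":[4.3863,4.2806,1.1835,-3.1753,1.2663],"tcp":[0.0369,0.423,0.9482],"effort":[0.0,0.0,0.0,0.0,0.0]}
{"k":19,"ang":[1.7565,1.0057,-0.9448,-1.5284,-0.4743],"qdot":[4.6609,4.4305,1.7158,-3.0435,1.5162],"tcp":[0.0479,0.4278,0.8952],"effort":[0.0,0.0,0.0,0.0,0.0]}
{"k":20,"ang":[1.8528,1.0955,-0.9052,-1.5875,-0.4416],"qdot":[4.971,4.5384,2.2461,-2.8544,1.7533],"tcp":[0.0589,0.4328,0.8394],"effort":[0.0,0.0,0.0,0.0,0.0]}
{"k":21,"ang":[1.9556,1.1869,-0.855,-1.6423,-0.4042],"qdot":[5.3185,4.5976,2.7751,-2.6185,1.9764],"tcp":[0.0697,0.4379,0.7811],"effort":[0.0,0.0,0.0,0.0,0.0]}
{"k":22,"ang":[2.0657,1.279,-0.7942,-1.692,-0.3626],"qdot":[5.6987,4.5964,3.3029,-2.3506,2.1865],"tcp":[0.0802,0.4428,0.7205],"effort":[0.0,0.0,0.0,0.0,0.0]}
{"k":23,"ang":[2.1837,1.3703,-0.7229,-1.7362,-0.3169],"qdot":[6.0986,4.5172,3.8255,-2.0703,2.3823],"tcp":[0.0902,0.4471,0.6581],"effort":[0.0,0.0,0.0,0.0,0.0]}
{"k":24,"ang":[2.3096,1.459,-0.6413,-1.7749,-0.2674],"qdot":[6.493,4.3363,4.3305,-1.8022,2.5557],"tcp":[0.0999,0.4507,0.5943],"effort":[0.0,0.0,0.0,0.0,0.0]}
{"k":25,"ang":[2.4431,1.5428,-0.5499,-1.8085,-0.2149],"qdot":[6.8417,4.0249,4.7928,-1.5728,2.6872],"tcp":[0.1093,0.4536,0.5296],"effort":[0.0,0.0,0.0,0.0,0.0]}
{"k":26,"ang":[2.5826,1.6189,-0.4501,-1.8382,-0.1604],"qdot":[7.0891,3.5516,5.1736,-1.4046,2.7455],"tcp":[0.1185,0.4559,0.4642],"effort":[0.0,0.0,0.0,0.0,0.0]}
{"k":27,"ang":[2.7256,1.6836,-0.3439,-1.8652,-0.1058],"qdot":[7.1696,2.8894,5.4245,-1.3073,2.6912],"tcp":[0.1278,0.4579,0.3985],"effort":[0.0,0.0,0.0,0.0,0.0]}
{"k":28,"ang":[2.8679,1.7331,-0.2343,-1.8909,-0.0537],"qdot":[7.0227,2.0271,5.5023,-1.2689,2.488],"tcp":[0.1375,0.4602,0.3322],"effort":[0.0,0.0,0.0,0.0,0.0]}
{"k":29,"ang":[3.0047,1.7635,-0.125,-1.9161,-0.0074],"qdot":[6.6163,0.9837,5.3905,-1.2549,2.1134],"tcp":[0.148,0.4632,0.2651],"effort":[0.0,0.0,0.0,0.0,0.0]}
{"k":30,"ang":[3.1309,1.7716,-0.0198,-1.9409,0.0296],"qdot":[5.9679,-0.1824,5.1161,-1.2173,1.5644],"tcp":[0.1597,0.4675,0.1965],"effort":[0.0,0.0,0.0,0.0,0.0]}
{"k":31,"ang":[3.2423,1.756,0.079,-1.9643,0.0541],"qdot":[5.1489,-1.3786,4.7433,-1.1153,0.8437],"tcp":[0.1733,0.4735,0.1255]}


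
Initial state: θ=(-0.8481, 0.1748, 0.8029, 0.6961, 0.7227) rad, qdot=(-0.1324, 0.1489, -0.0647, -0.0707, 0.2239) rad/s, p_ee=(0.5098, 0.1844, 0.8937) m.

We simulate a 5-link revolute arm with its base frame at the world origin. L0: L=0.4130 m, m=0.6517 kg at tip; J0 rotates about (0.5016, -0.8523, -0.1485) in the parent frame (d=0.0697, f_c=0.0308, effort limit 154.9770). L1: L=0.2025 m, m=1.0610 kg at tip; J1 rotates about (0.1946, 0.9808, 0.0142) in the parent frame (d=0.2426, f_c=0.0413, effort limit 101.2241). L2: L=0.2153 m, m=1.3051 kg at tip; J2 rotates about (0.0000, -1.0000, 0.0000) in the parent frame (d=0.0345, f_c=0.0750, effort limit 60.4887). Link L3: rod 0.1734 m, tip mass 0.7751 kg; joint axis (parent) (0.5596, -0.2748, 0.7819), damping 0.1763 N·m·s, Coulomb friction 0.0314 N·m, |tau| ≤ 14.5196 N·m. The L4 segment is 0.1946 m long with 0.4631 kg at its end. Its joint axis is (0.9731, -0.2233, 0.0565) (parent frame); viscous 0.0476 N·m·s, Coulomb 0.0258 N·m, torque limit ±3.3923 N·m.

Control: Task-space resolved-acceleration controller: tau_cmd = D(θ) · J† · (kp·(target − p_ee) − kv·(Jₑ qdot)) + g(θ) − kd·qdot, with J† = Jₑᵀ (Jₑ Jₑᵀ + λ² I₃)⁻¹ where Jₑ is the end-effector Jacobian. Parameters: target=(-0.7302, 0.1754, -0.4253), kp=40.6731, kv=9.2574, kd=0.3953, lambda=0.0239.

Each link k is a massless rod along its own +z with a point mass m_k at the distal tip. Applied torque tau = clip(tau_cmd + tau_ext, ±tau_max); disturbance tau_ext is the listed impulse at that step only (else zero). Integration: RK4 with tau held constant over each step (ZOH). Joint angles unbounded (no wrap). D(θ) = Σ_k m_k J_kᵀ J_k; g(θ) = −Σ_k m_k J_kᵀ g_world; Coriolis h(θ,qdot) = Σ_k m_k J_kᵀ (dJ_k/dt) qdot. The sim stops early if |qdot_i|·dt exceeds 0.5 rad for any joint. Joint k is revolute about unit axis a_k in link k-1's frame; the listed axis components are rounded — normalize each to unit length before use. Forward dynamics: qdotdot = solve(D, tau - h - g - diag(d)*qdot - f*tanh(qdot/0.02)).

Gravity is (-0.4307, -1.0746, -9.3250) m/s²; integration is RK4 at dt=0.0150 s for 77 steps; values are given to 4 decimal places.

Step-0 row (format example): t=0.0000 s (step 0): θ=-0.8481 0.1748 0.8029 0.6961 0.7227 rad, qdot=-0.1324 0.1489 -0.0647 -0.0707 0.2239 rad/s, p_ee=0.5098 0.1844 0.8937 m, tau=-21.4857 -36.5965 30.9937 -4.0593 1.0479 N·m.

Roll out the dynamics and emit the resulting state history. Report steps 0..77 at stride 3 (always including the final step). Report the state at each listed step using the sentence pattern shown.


t=0.0450 s (step 3): θ=-0.9385 0.1068 1.0022 0.7541 0.8586 rad, qdot=-3.5079 -3.4373 7.2531 1.2611 4.2973 rad/s, p_ee=0.4727 0.1937 0.8456 m, tau=6.8499 -25.4997 20.7400 -3.3741 -1.2002 N·m.
t=0.0900 s (step 6): θ=-1.1432 -0.1654 1.3126 0.7227 0.9904 rad, qdot=-5.6193 -9.0097 5.2681 -3.1794 0.7686 rad/s, p_ee=0.3629 0.2167 0.7518 m, tau=-4.7384 -7.9567 10.5834 -0.7482 -0.3590 N·m.
t=0.1350 s (step 9): θ=-1.4478 -0.6615 1.4269 0.4415 0.8978 rad, qdot=-7.8283 -11.6045 0.5124 -9.1287 -4.7854 rad/s, p_ee=0.2146 0.1987 0.6215 m, tau=-14.7571 10.8954 -3.3802 2.2919 1.3163 N·m.
t=0.1800 s (step 12): θ=-1.8180 -1.0692 1.4974 -0.0181 0.6051 rad, qdot=-8.2678 -5.8665 3.7782 -10.0755 -7.7080 rad/s, p_ee=0.0879 0.1516 0.4606 m, tau=10.2151 7.2377 -8.5102 2.0907 1.6045 N·m.
t=0.2250 s (step 15): θ=-2.1628 -1.2026 1.7724 -0.3918 0.2670 rad, qdot=-6.8432 -0.4794 7.9032 -5.9204 -6.9375 rad/s, p_ee=0.0186 0.1181 0.3038 m, tau=27.7398 -1.3885 -10.5294 -0.3149 0.6383 N·m.
t=0.2700 s (step 18): θ=-2.4200 -1.1567 2.1522 -0.5632 0.0179 rad, qdot=-4.4909 2.1033 8.5686 -2.0965 -4.1532 rad/s, p_ee=-0.0111 0.0818 0.1703 m, tau=37.3110 -3.3121 -13.7061 -2.1148 -0.6243 N·m.
t=0.3150 s (step 21): θ=-2.5629 -1.0628 2.5169 -0.6328 -0.1392 rad, qdot=-1.9353 1.3865 7.3908 -1.4695 -3.3081 rad/s, p_ee=-0.0467 0.0362 0.0543 m, tau=34.0238 -3.6448 -14.1967 -2.2876 -0.8692 N·m.
t=0.3600 s (step 24): θ=-2.6425 -1.0826 2.8028 -0.7078 -0.3135 rad, qdot=-2.7011 -1.8932 5.6709 -1.5737 -4.2854 rad/s, p_ee=-0.0934 -0.0093 -0.0515 m, tau=-52.9919 3.2483 5.2172 -1.1762 -0.5465 N·m.
t=0.4050 s (step 27): θ=-2.8448 -1.0855 3.1126 -0.7438 -0.4589 rad, qdot=-5.4743 2.7503 8.7348 -0.4369 -2.0385 rad/s, p_ee=-0.1544 -0.0571 -0.1526 m, tau=-16.2253 4.7661 -7.1456 -2.8757 -1.5405 N·m.
t=0.4500 s (step 30): θ=-3.0657 -0.8670 3.5761 -0.7802 -0.5622 rad, qdot=-4.1566 5.9261 11.3688 -1.3277 -3.1788 rad/s, p_ee=-0.2547 -0.0963 -0.2399 m, tau=3.6510 1.3319 -13.6510 -2.9898 -1.0103 N·m.
t=0.4950 s (step 33): θ=-3.2312 -0.6264 4.0867 -0.8373 -0.7410 rad, qdot=-3.4026 4.4651 11.0033 -0.8933 -4.3471 rad/s, p_ee=-0.3679 -0.1294 -0.3114 m, tau=-1.6756 1.3873 -13.9560 -3.2387 -0.7589 N·m.
t=0.5400 s (step 36): θ=-3.3831 -0.4783 4.5469 -0.8545 -0.9153 rad, qdot=-3.3652 2.0944 9.2962 0.0613 -3.0688 rad/s, p_ee=-0.4818 -0.1640 -0.3702 m, tau=4.0264 -2.8940 -12.3382 -3.7453 -1.4586 N·m.
t=0.5850 s (step 39): θ=-3.5308 -0.4328 4.9193 -0.8462 -1.0106 rad, qdot=-3.1430 0.0736 7.2465 0.2821 -1.2649 rad/s, p_ee=-0.5940 -0.1855 -0.4117 m, tau=11.5554 -7.1212 -8.0081 -3.3176 -2.0482 N·m.
t=0.6300 s (step 42): θ=-3.6617 -0.4570 5.2053 -0.8337 -1.0452 rad, qdot=-2.6455 -1.0521 5.4606 0.2848 -0.3780 rad/s, p_ee=-0.6922 -0.1798 -0.4375 m, tau=11.1072 -7.5999 -4.8299 -2.6374 -2.0357 N·m.
t=0.6750 s (step 45): θ=-3.7681 -0.5191 5.4163 -0.8224 -1.0541 rad, qdot=-2.0837 -1.6662 3.9163 0.2360 -0.0693 rad/s, p_ee=-0.7667 -0.1491 -0.4521 m, tau=6.2387 -6.1626 -3.1973 -2.1115 -1.7594 N·m.
t=0.7200 s (step 48): θ=-3.8501 -0.6014 5.5645 -0.8144 -1.0561 rad, qdot=-1.5664 -1.9656 2.6953 0.1294 -0.0462 rad/s, p_ee=-0.8155 -0.1034 -0.4594 m, tau=0.2467 -4.2849 -2.5772 -1.7644 -1.4368 N·m.
t=0.7650 s (step 51): θ=-3.9105 -0.6918 5.6658 -0.8118 -1.0599 rad, qdot=-1.1327 -2.0349 1.8276 0.0237 -0.1380 rad/s, p_ee=-0.8419 -0.0524 -0.4625 m, tau=-5.1838 -2.6366 -2.4850 -1.5609 -1.1610 N·m.
t=0.8100 s (step 54): θ=-3.9535 -0.7817 5.7344 -0.8124 -1.0681 rad, qdot=-0.7864 -1.9463 1.2364 -0.0256 -0.2316 rad/s, p_ee=-0.8516 -0.0025 -0.4639 m, tau=-9.3746 -1.4603 -2.5729 -1.4580 -0.9645 N·m.
t=0.8550 s (step 57): θ=-3.9827 -0.8653 5.7812 -0.8150 -1.0797 rad, qdot=-0.5207 -1.7641 0.8539 -0.0812 -0.2795 rad/s, p_ee=-0.8502 0.0429 -0.4646 m, tau=-12.2330 -0.8296 -2.6259 -1.3709 -0.8383 N·m.
t=0.9000 s (step 60): θ=-4.0015 -0.9398 5.8134 -0.8197 -1.0929 rad, qdot=-0.3247 -1.5492 0.5877 -0.1199 -0.3062 rad/s, p_ee=-0.8422 0.0821 -0.4652 m, tau=-13.9518 -0.6302 -2.5733 -1.2824 -0.7491 N·m.
t=0.9450 s (step 63): θ=-4.0128 -1.0047 5.8353 -0.8257 -1.1069 rad, qdot=-0.1864 -1.3352 0.3889 -0.1440 -0.3168 rad/s, p_ee=-0.8307 0.1148 -0.4656 m, tau=-14.7936 -0.7493 -2.4086 -1.1843 -0.6821 N·m.
t=0.9900 s (step 66): θ=-4.0190 -1.0603 5.8493 -0.8325 -1.1212 rad, qdot=-0.0945 -1.1386 0.2341 -0.1596 -0.3170 rad/s, p_ee=-0.8179 0.1412 -0.4657 m, tau=-15.0191 -1.0776 -2.1584 -1.0757 -0.6279 N·m.
t=1.0350 s (step 69): θ=-4.0219 -1.1075 5.8570 -0.8399 -1.1353 rad, qdot=-0.0382 -0.9660 0.1115 -0.1696 -0.3101 rad/s, p_ee=-0.8053 0.1619 -0.4654 m, tau=-14.8461 -1.5224 -1.8585 -0.9614 -0.5818 N·m.
t=1.0800 s (step 72): θ=-4.0228 -1.1476 5.8598 -0.8477 -1.1490 rad, qdot=-0.0088 -0.8157 0.0214 -0.1794 -0.2993 rad/s, p_ee=-0.7936 0.1777 -0.4646 m, tau=-14.4429 -2.0149 -1.5441 -0.8456 -0.5413 N·m.
t=1.1250 s (step 75): θ=-4.0231 -1.1809 5.8602 -0.8564 -1.1624 rad, qdot=-0.0039 -0.6663 0.0106 -0.2084 -0.2994 rad/s, p_ee=-0.7834 0.1892 -0.4633 m, tau=-13.9676 -2.5013 -1.2683 -0.7275 -0.5009 N·m.
t=1.1550 s (step 77): θ=-4.0232 -1.1998 5.8601 -0.8625 -1.1713 rad, qdot=-0.0072 -0.5830 0.0008 -0.2109 -0.2923 rad/s, p_ee=-0.7774 0.1950 -0.4623 m.


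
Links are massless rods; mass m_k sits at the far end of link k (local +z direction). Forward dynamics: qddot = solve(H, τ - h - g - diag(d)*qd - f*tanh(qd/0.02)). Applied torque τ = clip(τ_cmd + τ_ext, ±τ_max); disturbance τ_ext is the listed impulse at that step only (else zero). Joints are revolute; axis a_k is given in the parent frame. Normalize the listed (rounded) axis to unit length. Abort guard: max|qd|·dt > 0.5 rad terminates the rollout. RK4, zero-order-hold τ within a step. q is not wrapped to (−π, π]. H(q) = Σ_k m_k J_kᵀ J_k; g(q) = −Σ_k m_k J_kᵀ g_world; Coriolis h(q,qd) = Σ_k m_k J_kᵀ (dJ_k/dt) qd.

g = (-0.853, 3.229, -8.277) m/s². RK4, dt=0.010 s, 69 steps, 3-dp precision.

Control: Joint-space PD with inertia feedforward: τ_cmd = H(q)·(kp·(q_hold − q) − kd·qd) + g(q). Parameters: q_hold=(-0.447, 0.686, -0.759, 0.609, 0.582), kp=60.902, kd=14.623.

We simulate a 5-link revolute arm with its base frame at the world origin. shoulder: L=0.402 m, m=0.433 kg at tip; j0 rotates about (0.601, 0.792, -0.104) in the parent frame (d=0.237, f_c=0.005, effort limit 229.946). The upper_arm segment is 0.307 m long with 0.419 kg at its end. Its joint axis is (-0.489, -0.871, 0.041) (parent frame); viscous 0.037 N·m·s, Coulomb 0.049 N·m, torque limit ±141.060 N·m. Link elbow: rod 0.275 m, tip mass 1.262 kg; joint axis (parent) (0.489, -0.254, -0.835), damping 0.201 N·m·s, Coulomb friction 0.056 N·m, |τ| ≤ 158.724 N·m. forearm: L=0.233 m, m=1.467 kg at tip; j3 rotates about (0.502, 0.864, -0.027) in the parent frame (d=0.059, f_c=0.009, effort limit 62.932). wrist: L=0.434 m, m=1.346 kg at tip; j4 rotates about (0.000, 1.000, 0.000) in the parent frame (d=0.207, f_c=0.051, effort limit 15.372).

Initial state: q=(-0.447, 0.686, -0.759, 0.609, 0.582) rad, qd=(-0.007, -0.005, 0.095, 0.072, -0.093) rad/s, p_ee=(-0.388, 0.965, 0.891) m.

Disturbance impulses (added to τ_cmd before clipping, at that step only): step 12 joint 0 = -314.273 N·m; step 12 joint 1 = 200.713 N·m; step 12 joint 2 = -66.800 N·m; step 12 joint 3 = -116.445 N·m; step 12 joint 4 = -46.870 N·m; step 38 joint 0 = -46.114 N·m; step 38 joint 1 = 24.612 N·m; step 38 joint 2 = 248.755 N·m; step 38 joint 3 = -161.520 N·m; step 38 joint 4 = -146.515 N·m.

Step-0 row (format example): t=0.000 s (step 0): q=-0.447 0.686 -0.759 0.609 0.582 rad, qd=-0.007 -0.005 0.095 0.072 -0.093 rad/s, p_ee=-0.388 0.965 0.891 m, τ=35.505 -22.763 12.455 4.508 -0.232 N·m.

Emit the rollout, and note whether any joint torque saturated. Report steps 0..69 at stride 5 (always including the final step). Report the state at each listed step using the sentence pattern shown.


t=0.050 s (step 5): q=-0.447 0.686 -0.756 0.611 0.580 rad, qd=0.000 -0.003 0.040 0.005 -0.005 rad/s, p_ee=-0.389 0.964 0.894 m, τ=36.483 -23.418 13.256 4.609 -0.395 N·m.
t=0.100 s (step 10): q=-0.447 0.686 -0.755 0.611 0.580 rad, qd=0.001 -0.000 0.007 -0.002 -0.000 rad/s, p_ee=-0.389 0.964 0.894 m, τ=37.069 -23.805 13.723 4.663 -0.467 N·m.
t=0.150 s (step 15): q=-0.459 0.678 -0.756 0.592 0.599 rad, qd=-0.393 -0.230 -0.064 -0.571 0.557 rad/s, p_ee=-0.398 0.971 0.882 m, τ=69.233 -43.629 21.797 12.744 1.415 N·m.
t=0.200 s (step 20): q=-0.472 0.672 -0.759 0.576 0.614 rad, qd=-0.127 -0.055 -0.043 -0.129 0.086 rad/s, p_ee=-0.407 0.978 0.869 m, τ=54.962 -34.790 18.212 9.100 0.657 N·m.
t=0.250 s (step 25): q=-0.474 0.671 -0.760 0.574 0.614 rad, qd=0.004 0.013 -0.013 0.017 -0.024 rad/s, p_ee=-0.409 0.980 0.866 m, τ=46.429 -29.501 16.115 6.934 0.105 N·m.
t=0.300 s (step 30): q=-0.472 0.672 -0.760 0.576 0.613 rad, qd=0.055 0.021 0.004 0.050 -0.029 rad/s, p_ee=-0.407 0.979 0.867 m, τ=41.513 -26.431 14.948 5.689 -0.252 N·m.
t=0.350 s (step 35): q=-0.469 0.673 -0.760 0.578 0.611 rad, qd=0.071 0.020 0.010 0.059 -0.029 rad/s, p_ee=-0.405 0.977 0.870 m, τ=38.819 -24.753 14.336 5.003 -0.455 N·m.
t=0.400 s (step 40): q=-0.473 0.657 -0.714 0.479 0.755 rad, qd=-0.491 -1.232 2.576 -5.910 8.129 rad/s, p_ee=-0.411 0.962 0.874 m, τ=43.777 -27.580 -5.171 13.304 1.485 N·m.
t=0.450 s (step 45): q=-0.493 0.609 -0.637 0.302 0.983 rad, qd=-0.234 -0.553 0.782 -1.686 1.985 rad/s, p_ee=-0.428 0.936 0.880 m, τ=40.457 -26.135 3.109 8.491 0.611 N·m.
t=0.500 s (step 50): q=-0.498 0.597 -0.619 0.269 1.017 rad, qd=0.025 -0.011 0.032 0.098 -0.225 rad/s, p_ee=-0.433 0.929 0.886 m, τ=38.947 -25.147 7.905 6.342 0.175 N·m.
t=0.550 s (step 55): q=-0.494 0.601 -0.627 0.291 0.986 rad, qd=0.092 0.119 -0.281 0.652 -0.890 rad/s, p_ee=-0.431 0.932 0.889 m, τ=38.341 -24.568 10.728 5.376 -0.153 N·m.
t=0.600 s (step 60): q=-0.489 0.607 -0.644 0.327 0.937 rad, qd=0.101 0.137 -0.387 0.778 -1.032 rad/s, p_ee=-0.426 0.939 0.890 m, τ=38.053 -24.260 12.395 4.882 -0.399 N·m.
t=0.650 s (step 65): q=-0.484 0.614 -0.664 0.366 0.886 rad, qd=0.096 0.133 -0.389 0.749 -0.976 rad/s, p_ee=-0.420 0.945 0.890 m, τ=37.899 -24.108 13.347 4.609 -0.583 N·m.
t=0.690 s (step 69): q=-0.481 0.619 -0.679 0.395 0.849 rad, qd=0.089 0.130 -0.357 0.688 -0.881 rad/s, p_ee=-0.415 0.949 0.890 m.
any joint saturated: yes


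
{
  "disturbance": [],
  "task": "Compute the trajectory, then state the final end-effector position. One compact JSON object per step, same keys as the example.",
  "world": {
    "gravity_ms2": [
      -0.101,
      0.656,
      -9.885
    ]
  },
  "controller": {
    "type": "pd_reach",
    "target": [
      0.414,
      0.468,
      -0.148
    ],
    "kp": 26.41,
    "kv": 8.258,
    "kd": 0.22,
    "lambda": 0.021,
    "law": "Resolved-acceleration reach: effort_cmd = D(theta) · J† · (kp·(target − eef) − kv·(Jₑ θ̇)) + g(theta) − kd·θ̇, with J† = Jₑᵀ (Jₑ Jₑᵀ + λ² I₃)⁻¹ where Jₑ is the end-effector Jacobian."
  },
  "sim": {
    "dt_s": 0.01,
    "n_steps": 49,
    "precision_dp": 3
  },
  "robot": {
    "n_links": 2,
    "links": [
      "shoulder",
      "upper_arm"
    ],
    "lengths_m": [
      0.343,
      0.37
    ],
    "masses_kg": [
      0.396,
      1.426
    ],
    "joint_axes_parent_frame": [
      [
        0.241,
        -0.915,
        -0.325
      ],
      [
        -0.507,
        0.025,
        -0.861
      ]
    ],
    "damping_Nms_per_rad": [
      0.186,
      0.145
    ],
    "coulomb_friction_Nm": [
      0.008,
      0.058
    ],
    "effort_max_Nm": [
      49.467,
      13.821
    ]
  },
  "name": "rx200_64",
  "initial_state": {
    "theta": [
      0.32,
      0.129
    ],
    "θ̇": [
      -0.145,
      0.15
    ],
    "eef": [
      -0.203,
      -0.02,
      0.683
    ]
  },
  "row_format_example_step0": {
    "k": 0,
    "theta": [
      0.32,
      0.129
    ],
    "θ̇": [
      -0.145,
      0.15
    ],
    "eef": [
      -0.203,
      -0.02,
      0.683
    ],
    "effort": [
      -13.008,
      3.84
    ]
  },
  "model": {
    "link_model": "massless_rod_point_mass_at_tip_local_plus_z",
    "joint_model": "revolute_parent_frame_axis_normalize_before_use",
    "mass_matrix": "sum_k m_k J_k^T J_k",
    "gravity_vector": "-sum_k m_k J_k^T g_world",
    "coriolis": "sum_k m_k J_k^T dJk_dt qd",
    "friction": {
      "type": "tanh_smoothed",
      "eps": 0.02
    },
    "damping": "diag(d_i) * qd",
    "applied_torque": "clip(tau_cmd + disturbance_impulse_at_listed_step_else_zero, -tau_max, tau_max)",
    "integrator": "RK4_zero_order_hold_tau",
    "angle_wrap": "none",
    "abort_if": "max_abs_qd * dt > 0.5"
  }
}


{"k":1,"theta":[0.318,0.134],"\u03b8\u0307":[-0.225,0.766],"eef":[-0.202,-0.019,0.683],"effort":[-12.164,3.413]}
{"k":2,"theta":[0.316,0.144],"\u03b8\u0307":[-0.3,1.286],"eef":[-0.2,-0.017,0.684],"effort":[-11.378,3.061]}
{"k":3,"theta":[0.312,0.159],"\u03b8\u0307":[-0.37,1.73],"eef":[-0.197,-0.013,0.685],"effort":[-10.646,2.768]}
{"k":4,"theta":[0.308,0.178],"\u03b8\u0307":[-0.434,2.114],"eef":[-0.193,-0.01,0.686],"effort":[-9.962,2.522]}
{"k":5,"theta":[0.304,0.201],"\u03b8\u0307":[-0.489,2.45],"eef":[-0.189,-0.005,0.687],"effort":[-9.321,2.313]}
{"k":6,"theta":[0.298,0.227],"\u03b8\u0307":[-0.538,2.747],"eef":[-0.184,0.0,0.688],"effort":[-8.72,2.133]}
{"k":7,"theta":[0.293,0.256],"\u03b8\u0307":[-0.579,3.015],"eef":[-0.178,0.006,0.689],"effort":[-8.154,1.976]}
{"k":8,"theta":[0.287,0.287],"\u03b8\u0307":[-0.613,3.259],"eef":[-0.172,0.012,0.69],"effort":[-7.617,1.837]}
{"k":9,"theta":[0.281,0.321],"\u03b8\u0307":[-0.64,3.486],"eef":[-0.166,0.018,0.691],"effort":[-7.107,1.71]}
{"k":10,"theta":[0.274,0.357],"\u03b8\u0307":[-0.66,3.698],"eef":[-0.159,0.025,0.692],"effort":[-6.619,1.593]}
{"k":11,"theta":[0.267,0.395],"\u03b8\u0307":[-0.673,3.901],"eef":[-0.151,0.032,0.692],"effort":[-6.15,1.483]}
{"k":12,"theta":[0.261,0.435],"\u03b8\u0307":[-0.68,4.097],"eef":[-0.143,0.04,0.693],"effort":[-5.695,1.377]}
{"k":13,"theta":[0.254,0.477],"\u03b8\u0307":[-0.68,4.29],"eef":[-0.135,0.047,0.693],"effort":[-5.252,1.274]}
{"k":14,"theta":[0.247,0.521],"\u03b8\u0307":[-0.673,4.48],"eef":[-0.126,0.055,0.693],"effort":[-4.815,1.172]}
{"k":15,"theta":[0.24,0.566],"\u03b8\u0307":[-0.659,4.67],"eef":[-0.117,0.062,0.693],"effort":[-4.382,1.068]}
{"k":16,"theta":[0.234,0.614],"\u03b8\u0307":[-0.639,4.862],"eef":[-0.108,0.07,0.693],"effort":[-3.947,0.963]}
{"k":17,"theta":[0.228,0.664],"\u03b8\u0307":[-0.612,5.055],"eef":[-0.098,0.078,0.692],"effort":[-3.504,0.855]}
{"k":18,"theta":[0.222,0.715],"\u03b8\u0307":[-0.579,5.249],"eef":[-0.087,0.086,0.691],"effort":[-3.048,0.742]}
{"k":19,"theta":[0.216,0.769],"\u03b8\u0307":[-0.541,5.444],"eef":[-0.077,0.093,0.689],"effort":[-2.567,0.625]}
{"k":20,"theta":[0.211,0.824],"\u03b8\u0307":[-0.497,5.635],"eef":[-0.066,0.1,0.688],"effort":[-2.053,0.503]}
{"k":21,"theta":[0.206,0.881],"\u03b8\u0307":[-0.451,5.817],"eef":[-0.055,0.108,0.686],"effort":[-1.49,0.375]}
{"k":22,"theta":[0.202,0.94],"\u03b8\u0307":[-0.404,5.982],"eef":[-0.043,0.114,0.683],"effort":[-0.866,0.242]}
{"k":23,"theta":[0.198,1.001],"\u03b8\u0307":[-0.359,6.12],"eef":[-0.032,0.12,0.68],"effort":[-0.178,0.105]}
{"k":24,"theta":[0.195,1.063],"\u03b8\u0307":[-0.32,6.221],"eef":[-0.02,0.126,0.677],"effort":[0.543,-0.034]}
{"k":25,"theta":[0.192,1.125],"\u03b8\u0307":[-0.292,6.266],"eef":[-0.008,0.131,0.674],"effort":[1.179,-0.164]}
{"k":26,"theta":[0.189,1.188],"\u03b8\u0307":[-0.289,6.215],"eef":[0.005,0.135,0.67],"effort":[1.493,-0.267]}
{"k":27,"theta":[0.186,1.249],"\u03b8\u0307":[-0.34,5.987],"eef":[0.017,0.139,0.666],"effort":[1.272,-0.314]}
{"k":28,"theta":[0.182,1.306],"\u03b8\u0307":[-0.473,5.517],"eef":[0.029,0.142,0.663],"effort":[0.633,-0.294]}
{"k":29,"theta":[0.176,1.358],"\u03b8\u0307":[-0.676,4.865],"eef":[0.041,0.145,0.659],"effort":[-0.048,-0.238]}
{"k":30,"theta":[0.168,1.403],"\u03b8\u0307":[-0.901,4.183],"eef":[0.053,0.147,0.655],"effort":[-0.525,-0.187]}
{"k":31,"theta":[0.158,1.442],"\u03b8\u0307":[-1.115,3.577],"eef":[0.066,0.149,0.652],"effort":[-0.77,-0.162]}
{"k":32,"theta":[0.146,1.475],"\u03b8\u0307":[-1.302,3.078],"eef":[0.078,0.152,0.648],"effort":[-0.835,-0.167]}
{"k":33,"theta":[0.132,1.504],"\u03b8\u0307":[-1.464,2.676],"eef":[0.091,0.154,0.644],"effort":[-0.775,-0.196]}
{"k":34,"theta":[0.117,1.529],"\u03b8\u0307":[-1.604,2.354],"eef":[0.103,0.157,0.641],"effort":[-0.633,-0.242]}
{"k":35,"theta":[0.1,1.551],"\u03b8\u0307":[-1.725,2.093],"eef":[0.116,0.16,0.637],"effort":[-0.436,-0.3]}
{"k":36,"theta":[0.082,1.571],"\u03b8\u0307":[-1.832,1.879],"eef":[0.129,0.163,0.632],"effort":[-0.199,-0.366]}
{"k":37,"theta":[0.063,1.589],"\u03b8\u0307":[-1.926,1.702],"eef":[0.141,0.167,0.628],"effort":[0.064,-0.438]}
{"k":38,"theta":[0.044,1.605],"\u03b8\u0307":[-2.01,1.553],"eef":[0.154,0.17,0.623],"effort":[0.346,-0.514]}
{"k":39,"theta":[0.023,1.62],"\u03b8\u0307":[-2.086,1.426],"eef":[0.167,0.174,0.618],"effort":[0.643,-0.591]}
{"k":40,"theta":[0.002,1.634],"\u03b8\u0307":[-2.155,1.317],"eef":[0.18,0.178,0.612],"effort":[0.949,-0.671]}
{"k":41,"theta":[-0.02,1.646],"\u03b8\u0307":[-2.216,1.223],"eef":[0.193,0.183,0.606],"effort":[1.263,-0.75]}
{"k":42,"theta":[-0.042,1.658],"\u03b8\u0307":[-2.272,1.141],"eef":[0.206,0.187,0.6],"effort":[1.583,-0.831]}
{"k":43,"theta":[-0.065,1.669],"\u03b8\u0307":[-2.323,1.07],"eef":[0.219,0.192,0.593],"effort":[1.906,-0.911]}
{"k":44,"theta":[-0.089,1.68],"\u03b8\u0307":[-2.369,1.006],"eef":[0.231,0.197,0.586],"effort":[2.232,-0.991]}
{"k":45,"theta":[-0.113,1.689],"\u03b8\u0307":[-2.411,0.95],"eef":[0.244,0.202,0.579],"effort":[2.561,-1.07]}
{"k":46,"theta":[-0.137,1.699],"\u03b8\u0307":[-2.448,0.901],"eef":[0.257,0.207,0.571],"effort":[2.89,-1.149]}
{"k":47,"theta":[-0.162,1.707],"\u03b8\u0307":[-2.481,0.856],"eef":[0.269,0.212,0.563],"effort":[3.219,-1.227]}
{"k":48,"theta":[-0.187,1.716],"\u03b8\u0307":[-2.511,0.816],"eef":[0.281,0.217,0.554],"effort":[3.548,-1.304]}
{"k":49,"theta":[-0.212,1.724],"\u03b8\u0307":[-2.537,0.781],"eef":[0.293,0.223,0.545]}
{"summary": "final eef position (m): 0.293 0.223 0.545"}


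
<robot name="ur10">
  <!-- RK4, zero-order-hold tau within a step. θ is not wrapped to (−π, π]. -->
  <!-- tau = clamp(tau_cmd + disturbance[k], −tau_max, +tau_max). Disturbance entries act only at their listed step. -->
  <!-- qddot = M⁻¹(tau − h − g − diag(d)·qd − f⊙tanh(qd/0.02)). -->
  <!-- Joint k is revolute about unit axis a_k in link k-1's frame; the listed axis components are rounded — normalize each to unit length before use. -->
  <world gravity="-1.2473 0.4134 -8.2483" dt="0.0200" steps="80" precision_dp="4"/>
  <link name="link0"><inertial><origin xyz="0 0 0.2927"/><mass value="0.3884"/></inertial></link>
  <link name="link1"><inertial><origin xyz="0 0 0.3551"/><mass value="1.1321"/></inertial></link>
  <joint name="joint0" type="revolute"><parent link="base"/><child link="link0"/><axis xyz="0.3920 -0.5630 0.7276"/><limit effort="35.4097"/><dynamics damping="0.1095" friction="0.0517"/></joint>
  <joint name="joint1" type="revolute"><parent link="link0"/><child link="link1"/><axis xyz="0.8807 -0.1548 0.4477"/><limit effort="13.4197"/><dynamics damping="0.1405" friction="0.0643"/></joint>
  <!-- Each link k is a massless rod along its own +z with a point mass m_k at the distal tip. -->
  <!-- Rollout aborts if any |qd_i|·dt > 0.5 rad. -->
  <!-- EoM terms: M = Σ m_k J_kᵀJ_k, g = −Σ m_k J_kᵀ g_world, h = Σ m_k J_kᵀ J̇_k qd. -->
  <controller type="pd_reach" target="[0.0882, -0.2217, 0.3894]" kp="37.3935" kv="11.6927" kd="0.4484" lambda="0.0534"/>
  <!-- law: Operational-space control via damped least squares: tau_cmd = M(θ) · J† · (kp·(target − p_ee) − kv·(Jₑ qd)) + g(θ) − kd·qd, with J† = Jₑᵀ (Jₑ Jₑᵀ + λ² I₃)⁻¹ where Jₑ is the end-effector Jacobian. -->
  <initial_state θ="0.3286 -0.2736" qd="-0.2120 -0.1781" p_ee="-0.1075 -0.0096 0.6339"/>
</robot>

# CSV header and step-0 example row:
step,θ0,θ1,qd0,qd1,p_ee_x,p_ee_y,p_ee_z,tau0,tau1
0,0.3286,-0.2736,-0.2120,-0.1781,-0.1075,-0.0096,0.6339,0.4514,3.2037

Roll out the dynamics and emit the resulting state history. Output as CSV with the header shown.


step,θ0,θ1,qd0,qd1,p_ee_x,p_ee_y,p_ee_z,tau0,tau1
1,0.3223,-0.2700,-0.4088,0.5240,-0.1054,-0.0087,0.6344,0.1665,2.2712
2,0.3134,-0.2556,-0.4885,0.9179,-0.1027,-0.0103,0.6353,-0.1098,1.6882
3,0.3033,-0.2349,-0.5144,1.1471,-0.0997,-0.0136,0.6364,-0.3505,1.3012
4,0.2930,-0.2106,-0.5161,1.2842,-0.0967,-0.0180,0.6374,-0.5502,1.0306
5,0.2828,-0.1841,-0.5085,1.3691,-0.0938,-0.0231,0.6384,-0.7108,0.8308
6,0.2727,-0.1562,-0.4987,1.4236,-0.0909,-0.0287,0.6392,-0.8376,0.6749
7,0.2628,-0.1274,-0.4898,1.4601,-0.0880,-0.0348,0.6398,-0.9366,0.5470
8,0.2531,-0.0980,-0.4831,1.4853,-0.0851,-0.0410,0.6402,-1.0131,0.4373
9,0.2435,-0.0681,-0.4787,1.5032,-0.0823,-0.0475,0.6405,-1.0719,0.3397
10,0.2340,-0.0379,-0.4764,1.5160,-0.0794,-0.0541,0.6405,-1.1167,0.2504
11,0.2245,-0.0076,-0.4758,1.5249,-0.0765,-0.0608,0.6404,-1.1508,0.1668
12,0.2150,0.0230,-0.4765,1.5309,-0.0736,-0.0675,0.6400,-1.1763,0.0870
13,0.2054,0.0536,-0.4783,1.5342,-0.0706,-0.0743,0.6395,-1.1953,0.0102
14,0.1959,0.0842,-0.4808,1.5354,-0.0676,-0.0810,0.6387,-1.2091,-0.0647
15,0.1862,0.1149,-0.4838,1.5344,-0.0645,-0.0878,0.6377,-1.2188,-0.1380
16,0.1765,0.1455,-0.4870,1.5316,-0.0613,-0.0944,0.6366,-1.2252,-0.2100
17,0.1668,0.1761,-0.4903,1.5271,-0.0581,-0.1010,0.6352,-1.2289,-0.2811
18,0.1570,0.2065,-0.4937,1.5208,-0.0549,-0.1076,0.6337,-1.2306,-0.3512
19,0.1471,0.2368,-0.4969,1.5129,-0.0517,-0.1140,0.6319,-1.2304,-0.4205
20,0.1371,0.2670,-0.5000,1.5035,-0.0484,-0.1204,0.6300,-1.2287,-0.4890
21,0.1271,0.2969,-0.5029,1.4926,-0.0451,-0.1266,0.6279,-1.2257,-0.5566
22,0.1171,0.3266,-0.5055,1.4803,-0.0418,-0.1328,0.6257,-1.2217,-0.6233
23,0.1069,0.3560,-0.5079,1.4667,-0.0384,-0.1387,0.6233,-1.2166,-0.6890
24,0.0968,0.3852,-0.5100,1.4519,-0.0351,-0.1446,0.6207,-1.2107,-0.7536
25,0.0866,0.4140,-0.5118,1.4359,-0.0318,-0.1503,0.6181,-1.2041,-0.8172
26,0.0764,0.4425,-0.5133,1.4187,-0.0285,-0.1559,0.6152,-1.1967,-0.8796
27,0.0661,0.4707,-0.5146,1.4006,-0.0252,-0.1613,0.6123,-1.1888,-0.9407
28,0.0558,0.4985,-0.5156,1.3815,-0.0220,-0.1665,0.6093,-1.1803,-1.0005
29,0.0455,0.5259,-0.5163,1.3616,-0.0188,-0.1716,0.6061,-1.1712,-1.0589
30,0.0352,0.5529,-0.5168,1.3408,-0.0156,-0.1765,0.6029,-1.1618,-1.1159
31,0.0249,0.5795,-0.5170,1.3194,-0.0124,-0.1813,0.5996,-1.1519,-1.1714
32,0.0146,0.6056,-0.5170,1.2973,-0.0093,-0.1859,0.5962,-1.1416,-1.2254
33,0.0042,0.6313,-0.5168,1.2747,-0.0063,-0.1903,0.5927,-1.1310,-1.2778
34,-0.0061,0.6565,-0.5165,1.2516,-0.0033,-0.1946,0.5893,-1.1201,-1.3287
35,-0.0164,0.6813,-0.5159,1.2282,-0.0004,-0.1987,0.5857,-1.1089,-1.3780
36,-0.0267,0.7056,-0.5152,1.2043,0.0025,-0.2026,0.5822,-1.0975,-1.4257
37,-0.0369,0.7294,-0.5144,1.1803,0.0053,-0.2064,0.5786,-1.0859,-1.4718
38,-0.0472,0.7527,-0.5134,1.1560,0.0081,-0.2100,0.5750,-1.0742,-1.5163
39,-0.0574,0.7756,-0.5124,1.1316,0.0108,-0.2134,0.5713,-1.0623,-1.5593
40,-0.0677,0.7980,-0.5112,1.1071,0.0134,-0.2167,0.5677,-1.0503,-1.6007
41,-0.0778,0.8198,-0.5099,1.0826,0.0160,-0.2199,0.5641,-1.0381,-1.6405
42,-0.0880,0.8412,-0.5086,1.0581,0.0184,-0.2229,0.5605,-1.0260,-1.6789
43,-0.0981,0.8621,-0.5073,1.0338,0.0209,-0.2257,0.5570,-1.0137,-1.7157
44,-0.1083,0.8825,-0.5058,1.0095,0.0232,-0.2285,0.5534,-1.0015,-1.7511
45,-0.1183,0.9025,-0.5044,0.9854,0.0255,-0.2310,0.5499,-0.9892,-1.7851
46,-0.1284,0.9219,-0.5029,0.9615,0.0277,-0.2335,0.5464,-0.9770,-1.8177
47,-0.1384,0.9409,-0.5014,0.9379,0.0299,-0.2358,0.5430,-0.9648,-1.8489
48,-0.1484,0.9594,-0.4998,0.9145,0.0320,-0.2380,0.5396,-0.9526,-1.8789
49,-0.1584,0.9774,-0.4983,0.8914,0.0340,-0.2401,0.5363,-0.9405,-1.9075
50,-0.1683,0.9950,-0.4967,0.8687,0.0360,-0.2420,0.5330,-0.9284,-1.9350
51,-0.1782,1.0121,-0.4951,0.8463,0.0379,-0.2439,0.5297,-0.9165,-1.9613
52,-0.1881,1.0288,-0.4936,0.8242,0.0397,-0.2456,0.5266,-0.9046,-1.9864
53,-0.1979,1.0451,-0.4920,0.8026,0.0415,-0.2473,0.5234,-0.8928,-2.0105
54,-0.2077,1.0609,-0.4904,0.7813,0.0432,-0.2488,0.5204,-0.8812,-2.0335
55,-0.2175,1.0763,-0.4888,0.7605,0.0449,-0.2503,0.5174,-0.8696,-2.0555
56,-0.2272,1.0913,-0.4872,0.7400,0.0465,-0.2516,0.5144,-0.8582,-2.0765
57,-0.2369,1.1059,-0.4855,0.7200,0.0480,-0.2529,0.5115,-0.8469,-2.0966
58,-0.2466,1.1201,-0.4839,0.7005,0.0495,-0.2541,0.5087,-0.8357,-2.1158
59,-0.2563,1.1339,-0.4823,0.6813,0.0510,-0.2552,0.5060,-0.8246,-2.1341
60,-0.2659,1.1473,-0.4806,0.6626,0.0523,-0.2563,0.5033,-0.8137,-2.1516
61,-0.2755,1.1604,-0.4789,0.6444,0.0537,-0.2572,0.5007,-0.8030,-2.1684
62,-0.2850,1.1730,-0.4772,0.6266,0.0550,-0.2581,0.4982,-0.7923,-2.1844
63,-0.2945,1.1854,-0.4755,0.6092,0.0562,-0.2590,0.4957,-0.7819,-2.1996
64,-0.3040,1.1974,-0.4737,0.5923,0.0575,-0.2597,0.4933,-0.7715,-2.2142
65,-0.3134,1.2091,-0.4720,0.5758,0.0586,-0.2605,0.4909,-0.7613,-2.2282
66,-0.3228,1.2204,-0.4701,0.5598,0.0598,-0.2611,0.4886,-0.7513,-2.2415
67,-0.3322,1.2314,-0.4683,0.5442,0.0608,-0.2617,0.4864,-0.7414,-2.2542
68,-0.3415,1.2422,-0.4664,0.5290,0.0619,-0.2623,0.4842,-0.7316,-2.2664
69,-0.3508,1.2526,-0.4645,0.5142,0.0629,-0.2628,0.4821,-0.7220,-2.2780
70,-0.3601,1.2627,-0.4626,0.4999,0.0639,-0.2632,0.4801,-0.7125,-2.2891
71,-0.3693,1.2726,-0.4606,0.4859,0.0648,-0.2637,0.4781,-0.7032,-2.2997
72,-0.3785,1.2821,-0.4585,0.4724,0.0657,-0.2640,0.4761,-0.6940,-2.3099
73,-0.3876,1.2914,-0.4564,0.4592,0.0666,-0.2644,0.4743,-0.6849,-2.3195
74,-0.3967,1.3005,-0.4543,0.4465,0.0674,-0.2647,0.4725,-0.6760,-2.3288
75,-0.4058,1.3093,-0.4521,0.4341,0.0683,-0.2649,0.4707,-0.6672,-2.3376
76,-0.4148,1.3178,-0.4499,0.4221,0.0691,-0.2652,0.4690,-0.6585,-2.3461
77,-0.4237,1.3262,-0.4476,0.4104,0.0698,-0.2654,0.4673,-0.6500,-2.3541
78,-0.4326,1.3342,-0.4453,0.3991,0.0705,-0.2655,0.4657,-0.6416,-2.3618
79,-0.4415,1.3421,-0.4429,0.3881,0.0713,-0.2657,0.4642,-0.6334,-2.3692
80,-0.4503,1.3498,-0.4405,0.3775,0.0719,-0.2658,0.4627,,
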